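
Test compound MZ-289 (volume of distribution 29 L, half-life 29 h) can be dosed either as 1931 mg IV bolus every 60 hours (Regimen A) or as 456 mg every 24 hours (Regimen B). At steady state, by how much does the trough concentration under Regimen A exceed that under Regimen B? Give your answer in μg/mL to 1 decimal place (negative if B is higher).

0.5 μg/mL

Regimen A: f = (1/2)^(60/29) ≈ 0.2383; Cmin,ss = (1931/29)·f/(1−f) ≈ 20.832 μg/mL.
Regimen B: f = (1/2)^(24/29) ≈ 0.5635; Cmin,ss = (456/29)·f/(1−f) ≈ 20.299 μg/mL.
Difference ≈ 20.832 − 20.299 ≈ 0.533 μg/mL.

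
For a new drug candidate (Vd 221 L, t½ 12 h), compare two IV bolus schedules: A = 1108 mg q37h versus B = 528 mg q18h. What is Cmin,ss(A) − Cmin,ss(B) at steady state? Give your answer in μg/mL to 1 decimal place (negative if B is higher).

-0.6 μg/mL

Regimen A: f = (1/2)^(37/12) ≈ 0.1180; Cmin,ss = (1108/221)·f/(1−f) ≈ 0.671 μg/mL.
Regimen B: f = (1/2)^(18/12) ≈ 0.3536; Cmin,ss = (528/221)·f/(1−f) ≈ 1.307 μg/mL.
Difference ≈ 0.671 − 1.307 ≈ -0.636 μg/mL.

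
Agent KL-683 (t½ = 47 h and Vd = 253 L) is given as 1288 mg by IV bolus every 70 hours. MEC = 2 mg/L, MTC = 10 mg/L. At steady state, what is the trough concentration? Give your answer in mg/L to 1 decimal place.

τ/t½ = 70/47 ≈ 1.4894, so fraction remaining f = (1/2)^(70/47) ≈ 0.3562.
Accumulation ratio R = 1/(1 − f) ≈ 1/0.6438 ≈ 1.5533.
Each bolus raises the concentration by D/Vd = 1288/253 ≈ 5.091 mg/L.
Steady-state peak Cmax,ss = C₀·R ≈ 5.091 × 1.5533 ≈ 7.908 mg/L.
One interval later, Cmin,ss = Cmax,ss·e^(−kτ) ≈ 7.908 × 0.3562 ≈ 2.817 mg/L.
Trough 2.8 mg/L vs MEC 2 mg/L: adequate.

2.8 mg/L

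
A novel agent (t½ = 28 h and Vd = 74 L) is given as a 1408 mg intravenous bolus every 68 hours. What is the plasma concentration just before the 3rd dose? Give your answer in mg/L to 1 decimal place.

4.2 mg/L

f = (1/2)^(τ/t½) = (1/2)^(68/28) ≈ 0.1857.
C₀ = D/Vd = 1408/74 ≈ 19.027 mg/L.
Before the 3rd dose, 2 doses have been given. Superposition: Cmin = C₀·(f + f²).
≈ 19.027 × (0.1857 + 0.0345) ≈ 19.027 × 0.2202 ≈ 4.190 mg/L.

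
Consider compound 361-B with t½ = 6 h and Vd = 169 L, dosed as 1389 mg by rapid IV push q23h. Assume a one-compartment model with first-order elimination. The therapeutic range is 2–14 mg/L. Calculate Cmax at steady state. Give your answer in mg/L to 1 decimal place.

8.8 mg/L

Over one 23-h interval, 23/6 ≈ 3.8333 half-lives elapse, leaving f ≈ 0.0702 of each dose.
At steady state, accumulation factor R = 1/(1 − e^(−kτ)) ≈ 1.0755.
Single-dose peak C₀ = D/Vd = 1389/169 ≈ 8.219 mg/L.
Cmax,ss = C₀/(1 − f) ≈ 8.219/0.9298 ≈ 8.840 mg/L.
Peak 8.8 mg/L vs MTC 14 mg/L: below toxic threshold.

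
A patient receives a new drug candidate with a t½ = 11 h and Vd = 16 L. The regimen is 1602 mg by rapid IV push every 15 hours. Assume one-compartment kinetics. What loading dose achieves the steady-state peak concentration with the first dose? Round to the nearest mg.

f = (1/2)^(15/11) ≈ 0.388602; accumulation ratio R = 1/(1−f) ≈ 1.63560.
Loading dose to hit Cmax,ss on first dose: D_load = D_maint·R ≈ 1602 × 1.63560 ≈ 2620.23 mg.

2620 mg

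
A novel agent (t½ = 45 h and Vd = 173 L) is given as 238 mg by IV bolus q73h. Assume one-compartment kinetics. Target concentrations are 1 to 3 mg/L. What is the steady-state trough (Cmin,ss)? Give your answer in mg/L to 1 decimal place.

0.7 mg/L

Over one 73-h interval, 73/45 ≈ 1.6222 half-lives elapse, leaving f ≈ 0.3248 of each dose.
Each bolus raises the concentration by D/Vd = 238/173 ≈ 1.376 mg/L.
Steady-state trough Cmin,ss = C₀·f/(1−f) ≈ 1.376 × 0.3248/0.6752 ≈ 0.662 mg/L.
Trough 0.7 mg/L vs MEC 1 mg/L: subtherapeutic.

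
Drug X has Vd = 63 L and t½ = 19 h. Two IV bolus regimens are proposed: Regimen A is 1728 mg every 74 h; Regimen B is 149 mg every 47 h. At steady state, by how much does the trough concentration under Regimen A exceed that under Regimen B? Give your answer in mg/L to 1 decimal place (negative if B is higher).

1.5 mg/L

Regimen A: f = (1/2)^(74/19) ≈ 0.0672; Cmin,ss = (1728/63)·f/(1−f) ≈ 1.976 mg/L.
Regimen B: f = (1/2)^(47/19) ≈ 0.1800; Cmin,ss = (149/63)·f/(1−f) ≈ 0.519 mg/L.
Difference ≈ 1.976 − 0.519 ≈ 1.457 mg/L.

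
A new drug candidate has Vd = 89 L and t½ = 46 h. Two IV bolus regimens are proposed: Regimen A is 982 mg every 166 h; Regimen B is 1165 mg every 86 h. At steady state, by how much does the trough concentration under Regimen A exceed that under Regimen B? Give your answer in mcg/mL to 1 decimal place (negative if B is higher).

Regimen A: f = (1/2)^(166/46) ≈ 0.0820; Cmin,ss = (982/89)·f/(1−f) ≈ 0.986 mcg/mL.
Regimen B: f = (1/2)^(86/46) ≈ 0.2737; Cmin,ss = (1165/89)·f/(1−f) ≈ 4.933 mcg/mL.
Difference ≈ 0.986 − 4.933 ≈ -3.947 mcg/mL.

-3.9 mcg/mL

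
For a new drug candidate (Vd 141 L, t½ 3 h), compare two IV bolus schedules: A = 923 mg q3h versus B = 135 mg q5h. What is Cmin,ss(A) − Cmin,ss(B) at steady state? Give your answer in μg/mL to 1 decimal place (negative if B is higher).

6.1 μg/mL

Regimen A: f = (1/2)^(3/3) ≈ 0.5000; Cmin,ss = (923/141)·f/(1−f) ≈ 6.546 μg/mL.
Regimen B: f = (1/2)^(5/3) ≈ 0.3150; Cmin,ss = (135/141)·f/(1−f) ≈ 0.440 μg/mL.
Difference ≈ 6.546 − 0.440 ≈ 6.106 μg/mL.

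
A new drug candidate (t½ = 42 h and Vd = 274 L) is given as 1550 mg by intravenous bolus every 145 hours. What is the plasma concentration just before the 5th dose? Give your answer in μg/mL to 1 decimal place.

0.6 μg/mL

f = (1/2)^(τ/t½) = (1/2)^(145/42) ≈ 0.0914.
C₀ = D/Vd = 1550/274 ≈ 5.657 μg/mL.
Before the 5th dose, 4 doses have been given. Superposition: Cmin = C₀·(f + f² + … + f^4).
≈ 5.657 × (0.0914 + 0.0084 + 0.0008 + 0.0001) ≈ 5.657 × 0.1007 ≈ 0.570 μg/mL.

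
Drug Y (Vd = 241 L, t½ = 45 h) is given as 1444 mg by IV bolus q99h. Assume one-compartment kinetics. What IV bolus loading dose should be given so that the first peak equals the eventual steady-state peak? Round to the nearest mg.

1846 mg

f = (1/2)^(99/45) ≈ 0.217638; accumulation ratio R = 1/(1−f) ≈ 1.27818.
Loading dose to hit Cmax,ss on first dose: D_load = D_maint·R ≈ 1444 × 1.27818 ≈ 1845.69 mg.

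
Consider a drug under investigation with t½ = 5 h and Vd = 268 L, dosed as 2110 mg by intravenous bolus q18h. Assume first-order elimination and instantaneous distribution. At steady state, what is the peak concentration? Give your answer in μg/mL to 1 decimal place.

τ/t½ = 18/5 ≈ 3.6, so fraction remaining f = (1/2)^(18/5) ≈ 0.0825.
Accumulation ratio R = 1/(1 − f) ≈ 1/0.9175 ≈ 1.0899.
Single-dose peak C₀ = D/Vd = 2110/268 ≈ 7.873 μg/mL.
Cmax,ss = C₀/(1 − f) ≈ 7.873/0.9175 ≈ 8.581 μg/mL.

8.6 μg/mL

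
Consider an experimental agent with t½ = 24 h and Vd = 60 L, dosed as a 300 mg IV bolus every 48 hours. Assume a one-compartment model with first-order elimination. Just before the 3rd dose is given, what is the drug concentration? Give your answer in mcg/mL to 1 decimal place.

f = (1/2)^(τ/t½) = (1/2)^(48/24) ≈ 0.2500.
C₀ = D/Vd = 300/60 ≈ 5.000 mcg/mL.
Before the 3rd dose, 2 doses have been given. Superposition: Cmin = C₀·(f + f²).
≈ 5.000 × (0.2500 + 0.0625) ≈ 5.000 × 0.3125 ≈ 1.562 mcg/mL.

1.6 mcg/mL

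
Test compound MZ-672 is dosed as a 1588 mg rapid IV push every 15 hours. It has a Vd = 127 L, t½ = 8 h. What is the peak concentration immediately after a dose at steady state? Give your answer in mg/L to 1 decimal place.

17.2 mg/L

Over one 15-h interval, 15/8 ≈ 1.875 half-lives elapse, leaving f ≈ 0.2726 of each dose.
Accumulation ratio R = 1/(1 − f) ≈ 1/0.7274 ≈ 1.3748.
Each bolus raises the concentration by D/Vd = 1588/127 ≈ 12.504 mg/L.
Steady-state peak Cmax,ss = C₀·R ≈ 12.504 × 1.3748 ≈ 17.190 mg/L.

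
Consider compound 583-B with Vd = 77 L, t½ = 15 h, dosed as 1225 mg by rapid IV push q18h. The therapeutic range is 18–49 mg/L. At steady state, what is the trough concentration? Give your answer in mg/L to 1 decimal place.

Over one 18-h interval, 18/15 ≈ 1.2 half-lives elapse, leaving f ≈ 0.4353 of each dose.
Single-dose peak C₀ = D/Vd = 1225/77 ≈ 15.909 mg/L.
Steady-state trough Cmin,ss = C₀·f/(1−f) ≈ 15.909 × 0.4353/0.5647 ≈ 12.263 mg/L.
Trough 12.3 mg/L vs MEC 18 mg/L: subtherapeutic.

12.3 mg/L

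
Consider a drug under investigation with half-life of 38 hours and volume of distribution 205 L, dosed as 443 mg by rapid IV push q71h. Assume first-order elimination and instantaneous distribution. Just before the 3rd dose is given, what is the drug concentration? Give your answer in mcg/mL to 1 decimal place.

0.8 mcg/mL

f = (1/2)^(τ/t½) = (1/2)^(71/38) ≈ 0.2739.
C₀ = D/Vd = 443/205 ≈ 2.161 mcg/mL.
Before the 3rd dose, 2 doses have been given. Superposition: Cmin = C₀·(f + f²).
≈ 2.161 × (0.2739 + 0.0750) ≈ 2.161 × 0.3489 ≈ 0.754 mcg/mL.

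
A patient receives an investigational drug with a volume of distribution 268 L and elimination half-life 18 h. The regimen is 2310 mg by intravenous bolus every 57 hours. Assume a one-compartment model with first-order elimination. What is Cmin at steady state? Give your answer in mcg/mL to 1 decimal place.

τ/t½ = 57/18 ≈ 3.1667, so fraction remaining f = (1/2)^(57/18) ≈ 0.1114.
At steady state, accumulation factor R = 1/(1 − e^(−kτ)) ≈ 1.1254.
Single-dose peak C₀ = D/Vd = 2310/268 ≈ 8.619 mcg/mL.
Steady-state peak Cmax,ss = C₀·R ≈ 8.619 × 1.1254 ≈ 9.700 mcg/mL.
One interval later, Cmin,ss = Cmax,ss·e^(−kτ) ≈ 9.700 × 0.1114 ≈ 1.081 mcg/mL.

1.1 mcg/mL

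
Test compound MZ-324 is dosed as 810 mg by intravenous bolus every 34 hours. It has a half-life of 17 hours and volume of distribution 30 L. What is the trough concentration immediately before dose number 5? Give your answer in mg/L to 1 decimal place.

f = (1/2)^(τ/t½) = (1/2)^(34/17) ≈ 0.2500.
C₀ = D/Vd = 810/30 ≈ 27.000 mg/L.
Before the 5th dose, 4 doses have been given. Superposition: Cmin = C₀·(f + f² + … + f^4).
≈ 27.000 × (0.2500 + 0.0625 + 0.0156 + 0.0039) ≈ 27.000 × 0.3320 ≈ 8.964 mg/L.

9.0 mg/L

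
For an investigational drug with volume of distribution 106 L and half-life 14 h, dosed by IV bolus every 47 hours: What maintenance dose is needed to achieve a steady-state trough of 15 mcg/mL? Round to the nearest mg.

τ/t½ = 47/14 ≈ 3.3571, so f = (1/2)^(47/14) ≈ 0.097589.
Cmin,ss = (D/Vd)·f/(1−f), so D = Cmin,ss·Vd·(1−f)/f.
D = 15 × 106 × (1−f)/f ≈ 15 × 106 × 9.24706 ≈ 14702.83 mg.

14703 mg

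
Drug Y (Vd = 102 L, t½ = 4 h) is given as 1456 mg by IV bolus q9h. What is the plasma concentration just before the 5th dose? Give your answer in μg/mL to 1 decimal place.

3.8 μg/mL

f = (1/2)^(τ/t½) = (1/2)^(9/4) ≈ 0.2102.
C₀ = D/Vd = 1456/102 ≈ 14.275 μg/mL.
Before the 5th dose, 4 doses have been given. Superposition: Cmin = C₀·(f + f² + … + f^4).
≈ 14.275 × (0.2102 + 0.0442 + 0.0093 + 0.0020) ≈ 14.275 × 0.2657 ≈ 3.793 μg/mL.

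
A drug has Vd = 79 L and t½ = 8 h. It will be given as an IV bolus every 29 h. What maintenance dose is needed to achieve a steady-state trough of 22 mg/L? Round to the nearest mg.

19705 mg

τ/t½ = 29/8 ≈ 3.625, so f = (1/2)^(29/8) ≈ 0.081052.
Cmin,ss = (D/Vd)·f/(1−f), so D = Cmin,ss·Vd·(1−f)/f.
D = 22 × 79 × (1−f)/f ≈ 22 × 79 × 11.33776 ≈ 19705.03 mg.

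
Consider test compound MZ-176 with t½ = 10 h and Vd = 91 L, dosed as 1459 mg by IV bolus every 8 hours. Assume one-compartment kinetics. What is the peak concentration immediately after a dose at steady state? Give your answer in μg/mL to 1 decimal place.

τ/t½ = 8/10 ≈ 0.8, so fraction remaining f = (1/2)^(8/10) ≈ 0.5743.
Accumulation ratio R = 1/(1 − f) ≈ 1/0.4257 ≈ 2.3491.
Single-dose peak C₀ = D/Vd = 1459/91 ≈ 16.033 μg/mL.
Cmax,ss = C₀/(1 − f) ≈ 16.033/0.4257 ≈ 37.663 μg/mL.

37.7 μg/mL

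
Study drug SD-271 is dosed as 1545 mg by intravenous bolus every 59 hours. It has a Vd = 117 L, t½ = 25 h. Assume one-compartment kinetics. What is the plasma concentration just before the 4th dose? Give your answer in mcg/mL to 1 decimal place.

3.2 mcg/mL

f = (1/2)^(τ/t½) = (1/2)^(59/25) ≈ 0.1948.
C₀ = D/Vd = 1545/117 ≈ 13.205 mcg/mL.
Before the 4th dose, 3 doses have been given. Superposition: Cmin = C₀·(f + f² + … + f^3).
≈ 13.205 × (0.1948 + 0.0379 + 0.0074) ≈ 13.205 × 0.2401 ≈ 3.171 mcg/mL.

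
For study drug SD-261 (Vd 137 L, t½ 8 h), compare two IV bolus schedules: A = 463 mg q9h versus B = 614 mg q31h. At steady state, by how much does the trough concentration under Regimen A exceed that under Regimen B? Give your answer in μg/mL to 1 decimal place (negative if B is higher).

Regimen A: f = (1/2)^(9/8) ≈ 0.4585; Cmin,ss = (463/137)·f/(1−f) ≈ 2.862 μg/mL.
Regimen B: f = (1/2)^(31/8) ≈ 0.0682; Cmin,ss = (614/137)·f/(1−f) ≈ 0.328 μg/mL.
Difference ≈ 2.862 − 0.328 ≈ 2.534 μg/mL.

2.5 μg/mL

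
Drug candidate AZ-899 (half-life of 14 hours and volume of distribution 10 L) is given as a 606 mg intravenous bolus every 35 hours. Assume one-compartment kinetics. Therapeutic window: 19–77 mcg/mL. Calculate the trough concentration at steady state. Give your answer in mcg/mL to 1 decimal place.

13.0 mcg/mL

Over one 35-h interval, 35/14 ≈ 2.5 half-lives elapse, leaving f ≈ 0.1768 of each dose.
At steady state, accumulation factor R = 1/(1 − e^(−kτ)) ≈ 1.2148.
Single-dose peak C₀ = D/Vd = 606/10 ≈ 60.600 mcg/mL.
Steady-state peak Cmax,ss = C₀·R ≈ 60.600 × 1.2148 ≈ 73.617 mcg/mL.
One interval later, Cmin,ss = Cmax,ss·e^(−kτ) ≈ 73.617 × 0.1768 ≈ 13.015 mcg/mL.
Trough 13.0 mcg/mL vs MEC 19 mcg/mL: subtherapeutic.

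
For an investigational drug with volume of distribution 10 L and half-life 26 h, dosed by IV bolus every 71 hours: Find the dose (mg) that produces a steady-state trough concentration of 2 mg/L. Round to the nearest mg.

113 mg

τ/t½ = 71/26 ≈ 2.7308, so f = (1/2)^(71/26) ≈ 0.150646.
Cmin,ss = (D/Vd)·f/(1−f), so D = Cmin,ss·Vd·(1−f)/f.
D = 2 × 10 × (1−f)/f ≈ 2 × 10 × 5.63808 ≈ 112.76 mg.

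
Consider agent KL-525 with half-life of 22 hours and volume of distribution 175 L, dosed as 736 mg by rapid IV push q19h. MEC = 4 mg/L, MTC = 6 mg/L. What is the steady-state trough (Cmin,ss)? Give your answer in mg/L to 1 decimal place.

5.1 mg/L

k = ln2/t½ = ln2/22 ≈ 0.031507 h⁻¹; fraction remaining f = e^(−kτ) = e^(−0.031507×19) ≈ 0.5496.
Single-dose peak C₀ = D/Vd = 736/175 ≈ 4.206 mg/L.
Steady-state trough Cmin,ss = C₀·f/(1−f) ≈ 4.206 × 0.5496/0.4504 ≈ 5.132 mg/L.
Trough 5.1 mg/L vs MEC 4 mg/L: adequate.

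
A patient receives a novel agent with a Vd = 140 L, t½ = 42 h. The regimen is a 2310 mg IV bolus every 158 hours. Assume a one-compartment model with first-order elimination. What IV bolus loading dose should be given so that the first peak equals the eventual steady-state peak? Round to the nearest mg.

f = (1/2)^(158/42) ≈ 0.073715; accumulation ratio R = 1/(1−f) ≈ 1.07958.
Loading dose to hit Cmax,ss on first dose: D_load = D_maint·R ≈ 2310 × 1.07958 ≈ 2493.83 mg.

2494 mg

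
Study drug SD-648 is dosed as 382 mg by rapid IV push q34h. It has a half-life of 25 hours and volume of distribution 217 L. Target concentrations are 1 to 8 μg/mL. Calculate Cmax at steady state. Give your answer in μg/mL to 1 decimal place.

2.9 μg/mL

Over one 34-h interval, 34/25 ≈ 1.36 half-lives elapse, leaving f ≈ 0.3896 of each dose.
At steady state, accumulation factor R = 1/(1 − e^(−kτ)) ≈ 1.6383.
Each bolus raises the concentration by D/Vd = 382/217 ≈ 1.760 μg/mL.
Steady-state peak Cmax,ss = C₀·R ≈ 1.760 × 1.6383 ≈ 2.883 μg/mL.
Peak 2.9 μg/mL vs MTC 8 μg/mL: below toxic threshold.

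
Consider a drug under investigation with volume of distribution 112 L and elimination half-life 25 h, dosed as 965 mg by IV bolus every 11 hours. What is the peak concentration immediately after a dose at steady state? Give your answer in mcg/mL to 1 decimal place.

32.8 mcg/mL

τ/t½ = 11/25 ≈ 0.44, so fraction remaining f = (1/2)^(11/25) ≈ 0.7371.
At steady state, accumulation factor R = 1/(1 − e^(−kτ)) ≈ 3.8037.
Each bolus raises the concentration by D/Vd = 965/112 ≈ 8.616 mcg/mL.
Steady-state peak Cmax,ss = C₀·R ≈ 8.616 × 3.8037 ≈ 32.773 mcg/mL.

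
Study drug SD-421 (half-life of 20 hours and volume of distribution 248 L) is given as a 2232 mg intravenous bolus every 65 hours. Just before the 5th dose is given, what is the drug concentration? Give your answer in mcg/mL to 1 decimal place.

1.1 mcg/mL

f = (1/2)^(τ/t½) = (1/2)^(65/20) ≈ 0.1051.
C₀ = D/Vd = 2232/248 ≈ 9.000 mcg/mL.
Before the 5th dose, 4 doses have been given. Superposition: Cmin = C₀·(f + f² + … + f^4).
≈ 9.000 × (0.1051 + 0.0110 + 0.0012 + 0.0001) ≈ 9.000 × 0.1174 ≈ 1.057 mcg/mL.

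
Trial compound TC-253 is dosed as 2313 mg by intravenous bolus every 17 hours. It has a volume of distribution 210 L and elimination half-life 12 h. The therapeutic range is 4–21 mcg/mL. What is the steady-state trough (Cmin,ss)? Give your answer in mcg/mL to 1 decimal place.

6.6 mcg/mL

Over one 17-h interval, 17/12 ≈ 1.4167 half-lives elapse, leaving f ≈ 0.3746 of each dose.
Accumulation ratio R = 1/(1 − f) ≈ 1/0.6254 ≈ 1.5990.
Single-dose peak C₀ = D/Vd = 2313/210 ≈ 11.014 mcg/mL.
Cmax,ss = C₀/(1 − f) ≈ 11.014/0.6254 ≈ 17.611 mcg/mL.
Steady-state trough Cmin,ss = Cmax,ss·f ≈ 17.611 × 0.3746 ≈ 6.597 mcg/mL.
Trough 6.6 mcg/mL vs MEC 4 mcg/mL: adequate.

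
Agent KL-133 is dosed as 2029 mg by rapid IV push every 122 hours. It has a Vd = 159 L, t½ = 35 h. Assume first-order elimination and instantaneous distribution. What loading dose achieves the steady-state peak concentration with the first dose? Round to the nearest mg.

f = (1/2)^(122/35) ≈ 0.089268; accumulation ratio R = 1/(1−f) ≈ 1.09802.
Loading dose to hit Cmax,ss on first dose: D_load = D_maint·R ≈ 2029 × 1.09802 ≈ 2227.88 mg.

2228 mg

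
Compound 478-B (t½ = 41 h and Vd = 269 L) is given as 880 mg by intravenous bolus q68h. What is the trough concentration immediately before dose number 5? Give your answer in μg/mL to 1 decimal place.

f = (1/2)^(τ/t½) = (1/2)^(68/41) ≈ 0.3168.
C₀ = D/Vd = 880/269 ≈ 3.271 μg/mL.
Before the 5th dose, 4 doses have been given. Superposition: Cmin = C₀·(f + f² + … + f^4).
≈ 3.271 × (0.3168 + 0.1004 + 0.0318 + 0.0101) ≈ 3.271 × 0.4591 ≈ 1.502 μg/mL.

1.5 μg/mL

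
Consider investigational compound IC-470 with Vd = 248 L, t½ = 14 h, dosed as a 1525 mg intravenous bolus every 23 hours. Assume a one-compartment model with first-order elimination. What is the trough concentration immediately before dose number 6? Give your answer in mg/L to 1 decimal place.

f = (1/2)^(τ/t½) = (1/2)^(23/14) ≈ 0.3202.
C₀ = D/Vd = 1525/248 ≈ 6.149 mg/L.
Before the 6th dose, 5 doses have been given. Superposition: Cmin = C₀·(f + f² + … + f^5).
≈ 6.149 × (0.3202 + 0.1025 + 0.0328 + 0.0105 + 0.0034) ≈ 6.149 × 0.4694 ≈ 2.886 mg/L.

2.9 mg/L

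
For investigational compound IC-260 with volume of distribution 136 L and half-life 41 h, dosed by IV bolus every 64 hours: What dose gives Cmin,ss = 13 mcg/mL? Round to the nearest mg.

τ/t½ = 64/41 ≈ 1.561, so f = (1/2)^(64/41) ≈ 0.338922.
Cmin,ss = (D/Vd)·f/(1−f), so D = Cmin,ss·Vd·(1−f)/f.
D = 13 × 136 × (1−f)/f ≈ 13 × 136 × 1.95053 ≈ 3448.54 mg.

3449 mg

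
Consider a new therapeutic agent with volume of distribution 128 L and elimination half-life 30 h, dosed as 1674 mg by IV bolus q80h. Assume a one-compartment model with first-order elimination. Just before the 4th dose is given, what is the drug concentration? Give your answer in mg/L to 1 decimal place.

2.4 mg/L

f = (1/2)^(τ/t½) = (1/2)^(80/30) ≈ 0.1575.
C₀ = D/Vd = 1674/128 ≈ 13.078 mg/L.
Before the 4th dose, 3 doses have been given. Superposition: Cmin = C₀·(f + f² + … + f^3).
≈ 13.078 × (0.1575 + 0.0248 + 0.0039) ≈ 13.078 × 0.1862 ≈ 2.435 mg/L.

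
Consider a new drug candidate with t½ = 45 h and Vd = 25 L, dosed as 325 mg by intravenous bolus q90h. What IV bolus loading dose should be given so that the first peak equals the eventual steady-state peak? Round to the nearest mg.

433 mg

f = (1/2)^(90/45) ≈ 0.250000; accumulation ratio R = 1/(1−f) ≈ 1.33333.
Loading dose to hit Cmax,ss on first dose: D_load = D_maint·R ≈ 325 × 1.33333 ≈ 433.33 mg.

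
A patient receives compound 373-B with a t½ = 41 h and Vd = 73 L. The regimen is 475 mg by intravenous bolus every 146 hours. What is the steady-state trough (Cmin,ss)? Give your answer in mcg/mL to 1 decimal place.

0.6 mcg/mL

τ/t½ = 146/41 ≈ 3.561, so fraction remaining f = (1/2)^(146/41) ≈ 0.0847.
Each bolus raises the concentration by D/Vd = 475/73 ≈ 6.507 mcg/mL.
Steady-state trough Cmin,ss = C₀·f/(1−f) ≈ 6.507 × 0.0847/0.9153 ≈ 0.602 mcg/mL.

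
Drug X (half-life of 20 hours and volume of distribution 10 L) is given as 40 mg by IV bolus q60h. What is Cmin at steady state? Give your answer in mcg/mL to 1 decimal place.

0.6 mcg/mL

τ = 60 h = 3 half-lives, so f = (1/2)^3 = 0.125.
Accumulation ratio R = 1/(1 − f) = 1/0.875 = 8/7.
Single-dose peak C₀ = D/Vd = 40/10 = 4 mcg/mL.
Steady-state peak Cmax,ss = C₀·R = 4 × 8/7 ≈ 4.571 mcg/mL.
Steady-state trough Cmin,ss = Cmax,ss·f ≈ 4.571 × 0.125 ≈ 0.571 mcg/mL.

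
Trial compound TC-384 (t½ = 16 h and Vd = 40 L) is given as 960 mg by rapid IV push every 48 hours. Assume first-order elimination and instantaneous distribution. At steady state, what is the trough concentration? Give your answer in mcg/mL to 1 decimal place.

τ = 48 h = 3 half-lives, so f = (1/2)^3 = 0.125.
At steady state, R = 1/(1 − 0.125) = 8/7.
Single-dose peak C₀ = D/Vd = 960/40 = 24 mcg/mL.
Steady-state peak Cmax,ss = C₀·R = 24 × 8/7 ≈ 27.429 mcg/mL.
Steady-state trough Cmin,ss = Cmax,ss·f ≈ 27.429 × 0.125 ≈ 3.429 mcg/mL.

3.4 mcg/mL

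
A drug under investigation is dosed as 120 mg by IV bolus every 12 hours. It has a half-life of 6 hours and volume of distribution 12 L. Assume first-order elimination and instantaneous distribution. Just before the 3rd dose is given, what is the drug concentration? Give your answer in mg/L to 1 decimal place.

3.1 mg/L

f = (1/2)^(τ/t½) = (1/2)^(12/6) ≈ 0.2500.
C₀ = D/Vd = 120/12 ≈ 10.000 mg/L.
Before the 3rd dose, 2 doses have been given. Superposition: Cmin = C₀·(f + f²).
≈ 10.000 × (0.2500 + 0.0625) ≈ 10.000 × 0.3125 ≈ 3.125 mg/L.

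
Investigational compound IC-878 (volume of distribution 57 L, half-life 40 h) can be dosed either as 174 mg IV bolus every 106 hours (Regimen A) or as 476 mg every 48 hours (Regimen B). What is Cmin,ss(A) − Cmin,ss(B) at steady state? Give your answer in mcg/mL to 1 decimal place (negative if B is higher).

-5.9 mcg/mL

Regimen A: f = (1/2)^(106/40) ≈ 0.1593; Cmin,ss = (174/57)·f/(1−f) ≈ 0.578 mcg/mL.
Regimen B: f = (1/2)^(48/40) ≈ 0.4353; Cmin,ss = (476/57)·f/(1−f) ≈ 6.437 mcg/mL.
Difference ≈ 0.578 − 6.437 ≈ -5.859 mcg/mL.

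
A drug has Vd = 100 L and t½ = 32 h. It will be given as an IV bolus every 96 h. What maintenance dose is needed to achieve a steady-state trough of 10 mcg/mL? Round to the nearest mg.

7000 mg

τ/t½ = 96/32 ≈ 3, so f = (1/2)^(96/32) ≈ 0.125000.
Cmin,ss = (D/Vd)·f/(1−f), so D = Cmin,ss·Vd·(1−f)/f.
D = 10 × 100 × (1−f)/f ≈ 10 × 100 × 7.00000 ≈ 7000.00 mg.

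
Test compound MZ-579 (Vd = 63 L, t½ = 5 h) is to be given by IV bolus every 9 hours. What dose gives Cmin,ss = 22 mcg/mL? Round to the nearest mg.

τ/t½ = 9/5 ≈ 1.8, so f = (1/2)^(9/5) ≈ 0.287175.
Cmin,ss = (D/Vd)·f/(1−f), so D = Cmin,ss·Vd·(1−f)/f.
D = 22 × 63 × (1−f)/f ≈ 22 × 63 × 2.48220 ≈ 3440.33 mg.

3440 mg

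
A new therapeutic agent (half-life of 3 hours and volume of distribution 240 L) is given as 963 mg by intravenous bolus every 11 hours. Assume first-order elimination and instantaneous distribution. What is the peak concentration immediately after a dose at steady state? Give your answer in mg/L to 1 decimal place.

k = ln2/t½ = ln2/3 ≈ 0.231049 h⁻¹; fraction remaining f = e^(−kτ) = e^(−0.231049×11) ≈ 0.0787.
Accumulation ratio R = 1/(1 − f) ≈ 1/0.9213 ≈ 1.0854.
Each bolus raises the concentration by D/Vd = 963/240 ≈ 4.013 mg/L.
Steady-state peak Cmax,ss = C₀·R ≈ 4.013 × 1.0854 ≈ 4.356 mg/L.

4.4 mg/L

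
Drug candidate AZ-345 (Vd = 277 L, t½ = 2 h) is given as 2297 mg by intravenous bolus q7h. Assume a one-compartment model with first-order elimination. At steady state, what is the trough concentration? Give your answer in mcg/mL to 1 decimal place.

k = ln2/t½ = ln2/2 ≈ 0.346574 h⁻¹; fraction remaining f = e^(−kτ) = e^(−0.346574×7) ≈ 0.0884.
At steady state, accumulation factor R = 1/(1 − e^(−kτ)) ≈ 1.0970.
Single-dose peak C₀ = D/Vd = 2297/277 ≈ 8.292 mcg/mL.
Steady-state peak Cmax,ss = C₀·R ≈ 8.292 × 1.0970 ≈ 9.096 mcg/mL.
One interval later, Cmin,ss = Cmax,ss·e^(−kτ) ≈ 9.096 × 0.0884 ≈ 0.804 mcg/mL.

0.8 mcg/mL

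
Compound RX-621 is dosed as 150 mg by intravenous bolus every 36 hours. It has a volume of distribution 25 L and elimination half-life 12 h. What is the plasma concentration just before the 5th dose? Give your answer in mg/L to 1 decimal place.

f = (1/2)^(τ/t½) = (1/2)^(36/12) ≈ 0.1250.
C₀ = D/Vd = 150/25 ≈ 6.000 mg/L.
Before the 5th dose, 4 doses have been given. Superposition: Cmin = C₀·(f + f² + … + f^4).
≈ 6.000 × (0.1250 + 0.0156 + 0.0020 + 0.0002) ≈ 6.000 × 0.1428 ≈ 0.857 mg/L.

0.9 mg/L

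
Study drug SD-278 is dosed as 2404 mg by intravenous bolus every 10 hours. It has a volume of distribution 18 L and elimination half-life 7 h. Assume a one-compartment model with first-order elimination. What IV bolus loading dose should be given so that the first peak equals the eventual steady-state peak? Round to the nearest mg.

f = (1/2)^(10/7) ≈ 0.371499; accumulation ratio R = 1/(1−f) ≈ 1.59109.
Loading dose to hit Cmax,ss on first dose: D_load = D_maint·R ≈ 2404 × 1.59109 ≈ 3824.98 mg.

3825 mg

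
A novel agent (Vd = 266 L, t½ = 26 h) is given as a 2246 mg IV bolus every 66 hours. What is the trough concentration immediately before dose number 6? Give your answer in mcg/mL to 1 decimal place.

f = (1/2)^(τ/t½) = (1/2)^(66/26) ≈ 0.1721.
C₀ = D/Vd = 2246/266 ≈ 8.444 mcg/mL.
Before the 6th dose, 5 doses have been given. Superposition: Cmin = C₀·(f + f² + … + f^5).
≈ 8.444 × (0.1721 + 0.0296 + 0.0051 + 0.0009 + 0.0002) ≈ 8.444 × 0.2079 ≈ 1.756 mcg/mL.

1.8 mcg/mL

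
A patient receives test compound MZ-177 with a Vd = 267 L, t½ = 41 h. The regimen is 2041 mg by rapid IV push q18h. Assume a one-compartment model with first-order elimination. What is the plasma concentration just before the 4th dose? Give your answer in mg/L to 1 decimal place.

12.9 mg/L

f = (1/2)^(τ/t½) = (1/2)^(18/41) ≈ 0.7376.
C₀ = D/Vd = 2041/267 ≈ 7.644 mg/L.
Before the 4th dose, 3 doses have been given. Superposition: Cmin = C₀·(f + f² + … + f^3).
≈ 7.644 × (0.7376 + 0.5441 + 0.4013) ≈ 7.644 × 1.6830 ≈ 12.865 mg/L.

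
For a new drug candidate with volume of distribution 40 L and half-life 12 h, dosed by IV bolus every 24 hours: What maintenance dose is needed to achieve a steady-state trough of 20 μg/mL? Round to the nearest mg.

2400 mg

τ/t½ = 24/12 ≈ 2, so f = (1/2)^(24/12) ≈ 0.250000.
Cmin,ss = (D/Vd)·f/(1−f), so D = Cmin,ss·Vd·(1−f)/f.
D = 20 × 40 × (1−f)/f ≈ 20 × 40 × 3.00000 ≈ 2400.00 mg.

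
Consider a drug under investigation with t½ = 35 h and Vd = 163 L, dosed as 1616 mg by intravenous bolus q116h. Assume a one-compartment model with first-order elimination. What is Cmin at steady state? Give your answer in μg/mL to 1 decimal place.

τ/t½ = 116/35 ≈ 3.3143, so fraction remaining f = (1/2)^(116/35) ≈ 0.1005.
At steady state, accumulation factor R = 1/(1 − e^(−kτ)) ≈ 1.1117.
Single-dose peak C₀ = D/Vd = 1616/163 ≈ 9.914 μg/mL.
Steady-state peak Cmax,ss = C₀·R ≈ 9.914 × 1.1117 ≈ 11.021 μg/mL.
Steady-state trough Cmin,ss = Cmax,ss·f ≈ 11.021 × 0.1005 ≈ 1.108 μg/mL.

1.1 μg/mL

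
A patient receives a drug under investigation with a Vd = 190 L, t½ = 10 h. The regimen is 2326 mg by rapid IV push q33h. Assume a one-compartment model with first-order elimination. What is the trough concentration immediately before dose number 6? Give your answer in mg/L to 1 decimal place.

f = (1/2)^(τ/t½) = (1/2)^(33/10) ≈ 0.1015.
C₀ = D/Vd = 2326/190 ≈ 12.242 mg/L.
Before the 6th dose, 5 doses have been given. Superposition: Cmin = C₀·(f + f² + … + f^5).
≈ 12.242 × (0.1015 + 0.0103 + 0.0010 + 0.0001 + 0.0000) ≈ 12.242 × 0.1129 ≈ 1.382 mg/L.

1.4 mg/L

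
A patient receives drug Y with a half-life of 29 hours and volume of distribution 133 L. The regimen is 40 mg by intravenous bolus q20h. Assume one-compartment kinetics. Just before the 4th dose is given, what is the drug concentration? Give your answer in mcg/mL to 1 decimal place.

0.4 mcg/mL

f = (1/2)^(τ/t½) = (1/2)^(20/29) ≈ 0.6200.
C₀ = D/Vd = 40/133 ≈ 0.301 mcg/mL.
Before the 4th dose, 3 doses have been given. Superposition: Cmin = C₀·(f + f² + … + f^3).
≈ 0.301 × (0.6200 + 0.3844 + 0.2383) ≈ 0.301 × 1.2427 ≈ 0.374 mcg/mL.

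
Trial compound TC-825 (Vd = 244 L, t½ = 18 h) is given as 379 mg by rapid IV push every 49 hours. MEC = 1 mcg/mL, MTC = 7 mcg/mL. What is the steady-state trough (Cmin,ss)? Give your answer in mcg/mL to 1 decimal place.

τ/t½ = 49/18 ≈ 2.7222, so fraction remaining f = (1/2)^(49/18) ≈ 0.1515.
At steady state, accumulation factor R = 1/(1 − e^(−kτ)) ≈ 1.1786.
Single-dose peak C₀ = D/Vd = 379/244 ≈ 1.553 mcg/mL.
Steady-state peak Cmax,ss = C₀·R ≈ 1.553 × 1.1786 ≈ 1.830 mcg/mL.
Steady-state trough Cmin,ss = Cmax,ss·f ≈ 1.830 × 0.1515 ≈ 0.277 mcg/mL.
Trough 0.3 mcg/mL vs MEC 1 mcg/mL: subtherapeutic.

0.3 mcg/mL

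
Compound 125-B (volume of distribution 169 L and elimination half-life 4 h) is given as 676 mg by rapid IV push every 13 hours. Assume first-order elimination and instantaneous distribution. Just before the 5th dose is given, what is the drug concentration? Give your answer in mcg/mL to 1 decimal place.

f = (1/2)^(τ/t½) = (1/2)^(13/4) ≈ 0.1051.
C₀ = D/Vd = 676/169 ≈ 4.000 mcg/mL.
Before the 5th dose, 4 doses have been given. Superposition: Cmin = C₀·(f + f² + … + f^4).
≈ 4.000 × (0.1051 + 0.0110 + 0.0012 + 0.0001) ≈ 4.000 × 0.1174 ≈ 0.470 mcg/mL.

0.5 mcg/mL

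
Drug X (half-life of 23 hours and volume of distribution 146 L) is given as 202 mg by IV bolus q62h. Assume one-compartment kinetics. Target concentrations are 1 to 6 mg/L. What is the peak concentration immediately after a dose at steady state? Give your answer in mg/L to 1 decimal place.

τ/t½ = 62/23 ≈ 2.6957, so fraction remaining f = (1/2)^(62/23) ≈ 0.1544.
Accumulation ratio R = 1/(1 − f) ≈ 1/0.8456 ≈ 1.1826.
Each bolus raises the concentration by D/Vd = 202/146 ≈ 1.384 mg/L.
Cmax,ss = C₀/(1 − f) ≈ 1.384/0.8456 ≈ 1.637 mg/L.
Peak 1.6 mg/L vs MTC 6 mg/L: below toxic threshold.

1.6 mg/L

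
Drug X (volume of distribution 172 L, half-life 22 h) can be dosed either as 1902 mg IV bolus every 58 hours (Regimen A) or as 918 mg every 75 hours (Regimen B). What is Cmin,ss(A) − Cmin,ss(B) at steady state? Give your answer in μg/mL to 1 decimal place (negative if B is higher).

Regimen A: f = (1/2)^(58/22) ≈ 0.1608; Cmin,ss = (1902/172)·f/(1−f) ≈ 2.119 μg/mL.
Regimen B: f = (1/2)^(75/22) ≈ 0.0941; Cmin,ss = (918/172)·f/(1−f) ≈ 0.554 μg/mL.
Difference ≈ 2.119 − 0.554 ≈ 1.565 μg/mL.

1.6 μg/mL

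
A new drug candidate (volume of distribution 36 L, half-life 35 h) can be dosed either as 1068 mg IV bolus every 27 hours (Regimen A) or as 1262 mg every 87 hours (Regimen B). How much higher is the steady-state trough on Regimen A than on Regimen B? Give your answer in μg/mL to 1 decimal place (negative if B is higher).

34.3 μg/mL

Regimen A: f = (1/2)^(27/35) ≈ 0.5858; Cmin,ss = (1068/36)·f/(1−f) ≈ 41.957 μg/mL.
Regimen B: f = (1/2)^(87/35) ≈ 0.1785; Cmin,ss = (1262/36)·f/(1−f) ≈ 7.617 μg/mL.
Difference ≈ 41.957 − 7.617 ≈ 34.340 μg/mL.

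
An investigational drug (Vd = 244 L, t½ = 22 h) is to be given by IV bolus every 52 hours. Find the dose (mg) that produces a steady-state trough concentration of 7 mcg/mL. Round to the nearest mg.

τ/t½ = 52/22 ≈ 2.3636, so f = (1/2)^(52/22) ≈ 0.194301.
Cmin,ss = (D/Vd)·f/(1−f), so D = Cmin,ss·Vd·(1−f)/f.
D = 7 × 244 × (1−f)/f ≈ 7 × 244 × 4.14665 ≈ 7082.48 mg.

7082 mg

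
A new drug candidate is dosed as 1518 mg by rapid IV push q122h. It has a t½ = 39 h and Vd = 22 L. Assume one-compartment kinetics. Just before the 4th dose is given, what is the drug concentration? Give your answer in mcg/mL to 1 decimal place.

f = (1/2)^(τ/t½) = (1/2)^(122/39) ≈ 0.1144.
C₀ = D/Vd = 1518/22 ≈ 69.000 mcg/mL.
Before the 4th dose, 3 doses have been given. Superposition: Cmin = C₀·(f + f² + … + f^3).
≈ 69.000 × (0.1144 + 0.0131 + 0.0015) ≈ 69.000 × 0.1290 ≈ 8.901 mcg/mL.

8.9 mcg/mL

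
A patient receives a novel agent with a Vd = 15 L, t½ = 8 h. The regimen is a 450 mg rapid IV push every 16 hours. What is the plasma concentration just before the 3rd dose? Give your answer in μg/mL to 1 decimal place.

f = (1/2)^(τ/t½) = (1/2)^(16/8) ≈ 0.2500.
C₀ = D/Vd = 450/15 ≈ 30.000 μg/mL.
Before the 3rd dose, 2 doses have been given. Superposition: Cmin = C₀·(f + f²).
≈ 30.000 × (0.2500 + 0.0625) ≈ 30.000 × 0.3125 ≈ 9.375 μg/mL.

9.4 μg/mL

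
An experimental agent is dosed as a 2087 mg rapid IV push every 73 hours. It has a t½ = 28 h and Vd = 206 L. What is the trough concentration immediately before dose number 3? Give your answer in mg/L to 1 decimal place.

f = (1/2)^(τ/t½) = (1/2)^(73/28) ≈ 0.1641.
C₀ = D/Vd = 2087/206 ≈ 10.131 mg/L.
Before the 3rd dose, 2 doses have been given. Superposition: Cmin = C₀·(f + f²).
≈ 10.131 × (0.1641 + 0.0269) ≈ 10.131 × 0.1910 ≈ 1.935 mg/L.

1.9 mg/L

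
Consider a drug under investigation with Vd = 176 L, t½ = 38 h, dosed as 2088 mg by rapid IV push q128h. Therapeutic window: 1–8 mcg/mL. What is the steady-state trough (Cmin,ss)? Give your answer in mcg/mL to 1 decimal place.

1.3 mcg/mL

k = ln2/t½ = ln2/38 ≈ 0.018241 h⁻¹; fraction remaining f = e^(−kτ) = e^(−0.018241×128) ≈ 0.0968.
Single-dose peak C₀ = D/Vd = 2088/176 ≈ 11.864 mcg/mL.
Steady-state trough Cmin,ss = C₀·f/(1−f) ≈ 11.864 × 0.0968/0.9032 ≈ 1.272 mcg/mL.
Trough 1.3 mcg/mL vs MEC 1 mcg/mL: adequate.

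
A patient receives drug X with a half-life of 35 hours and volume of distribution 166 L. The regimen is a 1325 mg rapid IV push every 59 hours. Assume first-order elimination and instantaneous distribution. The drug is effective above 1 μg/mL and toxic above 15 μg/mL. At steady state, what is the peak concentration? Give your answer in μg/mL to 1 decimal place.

11.6 μg/mL

τ/t½ = 59/35 ≈ 1.6857, so fraction remaining f = (1/2)^(59/35) ≈ 0.3108.
Accumulation ratio R = 1/(1 − f) ≈ 1/0.6892 ≈ 1.4510.
Each bolus raises the concentration by D/Vd = 1325/166 ≈ 7.982 μg/mL.
Steady-state peak Cmax,ss = C₀·R ≈ 7.982 × 1.4510 ≈ 11.582 μg/mL.
Peak 11.6 μg/mL vs MTC 15 μg/mL: below toxic threshold.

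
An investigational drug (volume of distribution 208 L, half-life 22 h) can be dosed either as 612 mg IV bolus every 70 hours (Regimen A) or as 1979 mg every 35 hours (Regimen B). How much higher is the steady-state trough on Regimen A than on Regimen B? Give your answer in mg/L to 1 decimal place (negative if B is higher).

Regimen A: f = (1/2)^(70/22) ≈ 0.1102; Cmin,ss = (612/208)·f/(1−f) ≈ 0.364 mg/L.
Regimen B: f = (1/2)^(35/22) ≈ 0.3320; Cmin,ss = (1979/208)·f/(1−f) ≈ 4.729 mg/L.
Difference ≈ 0.364 − 4.729 ≈ -4.365 mg/L.

-4.4 mg/L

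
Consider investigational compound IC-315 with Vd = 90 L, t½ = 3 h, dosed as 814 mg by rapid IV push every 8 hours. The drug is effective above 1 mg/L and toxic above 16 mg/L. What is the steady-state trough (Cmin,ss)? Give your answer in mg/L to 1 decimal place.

τ/t½ = 8/3 ≈ 2.6667, so fraction remaining f = (1/2)^(8/3) ≈ 0.1575.
Accumulation ratio R = 1/(1 − f) ≈ 1/0.8425 ≈ 1.1869.
Each bolus raises the concentration by D/Vd = 814/90 ≈ 9.044 mg/L.
Cmax,ss = C₀/(1 − f) ≈ 9.044/0.8425 ≈ 10.735 mg/L.
One interval later, Cmin,ss = Cmax,ss·e^(−kτ) ≈ 10.735 × 0.1575 ≈ 1.691 mg/L.
Trough 1.7 mg/L vs MEC 1 mg/L: adequate.

1.7 mg/L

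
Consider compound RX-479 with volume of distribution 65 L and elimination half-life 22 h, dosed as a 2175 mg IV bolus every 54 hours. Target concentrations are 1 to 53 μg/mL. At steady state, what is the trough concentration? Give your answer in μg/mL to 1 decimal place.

7.5 μg/mL

Over one 54-h interval, 54/22 ≈ 2.4545 half-lives elapse, leaving f ≈ 0.1824 of each dose.
Each bolus raises the concentration by D/Vd = 2175/65 ≈ 33.462 μg/mL.
Steady-state trough Cmin,ss = C₀·f/(1−f) ≈ 33.462 × 0.1824/0.8176 ≈ 7.465 μg/mL.
Trough 7.5 μg/mL vs MEC 1 μg/mL: adequate.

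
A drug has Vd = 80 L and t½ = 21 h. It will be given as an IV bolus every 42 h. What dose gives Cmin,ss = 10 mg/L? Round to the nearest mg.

2400 mg

τ/t½ = 42/21 ≈ 2, so f = (1/2)^(42/21) ≈ 0.250000.
Cmin,ss = (D/Vd)·f/(1−f), so D = Cmin,ss·Vd·(1−f)/f.
D = 10 × 80 × (1−f)/f ≈ 10 × 80 × 3.00000 ≈ 2400.00 mg.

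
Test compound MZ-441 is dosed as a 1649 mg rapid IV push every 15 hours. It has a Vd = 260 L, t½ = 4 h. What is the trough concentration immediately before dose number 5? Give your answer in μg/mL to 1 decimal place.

f = (1/2)^(τ/t½) = (1/2)^(15/4) ≈ 0.0743.
C₀ = D/Vd = 1649/260 ≈ 6.342 μg/mL.
Before the 5th dose, 4 doses have been given. Superposition: Cmin = C₀·(f + f² + … + f^4).
≈ 6.342 × (0.0743 + 0.0055 + 0.0004 + 0.0000) ≈ 6.342 × 0.0802 ≈ 0.509 μg/mL.

0.5 μg/mL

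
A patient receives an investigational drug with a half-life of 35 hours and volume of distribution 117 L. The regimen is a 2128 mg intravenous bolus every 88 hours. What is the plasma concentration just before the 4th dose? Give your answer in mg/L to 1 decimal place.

f = (1/2)^(τ/t½) = (1/2)^(88/35) ≈ 0.1750.
C₀ = D/Vd = 2128/117 ≈ 18.188 mg/L.
Before the 4th dose, 3 doses have been given. Superposition: Cmin = C₀·(f + f² + … + f^3).
≈ 18.188 × (0.1750 + 0.0306 + 0.0054) ≈ 18.188 × 0.2110 ≈ 3.838 mg/L.

3.8 mg/L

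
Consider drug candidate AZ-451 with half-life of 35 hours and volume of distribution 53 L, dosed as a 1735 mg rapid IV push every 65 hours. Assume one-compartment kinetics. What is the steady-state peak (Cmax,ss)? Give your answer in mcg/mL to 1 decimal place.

45.2 mcg/mL

Over one 65-h interval, 65/35 ≈ 1.8571 half-lives elapse, leaving f ≈ 0.2760 of each dose.
Accumulation ratio R = 1/(1 − f) ≈ 1/0.7240 ≈ 1.3812.
Single-dose peak C₀ = D/Vd = 1735/53 ≈ 32.736 mcg/mL.
Cmax,ss = C₀/(1 − f) ≈ 32.736/0.7240 ≈ 45.215 mcg/mL.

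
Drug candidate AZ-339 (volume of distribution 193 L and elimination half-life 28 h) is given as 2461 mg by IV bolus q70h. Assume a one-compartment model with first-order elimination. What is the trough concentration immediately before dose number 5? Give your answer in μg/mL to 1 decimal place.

2.7 μg/mL

f = (1/2)^(τ/t½) = (1/2)^(70/28) ≈ 0.1768.
C₀ = D/Vd = 2461/193 ≈ 12.751 μg/mL.
Before the 5th dose, 4 doses have been given. Superposition: Cmin = C₀·(f + f² + … + f^4).
≈ 12.751 × (0.1768 + 0.0313 + 0.0055 + 0.0010) ≈ 12.751 × 0.2146 ≈ 2.736 μg/mL.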